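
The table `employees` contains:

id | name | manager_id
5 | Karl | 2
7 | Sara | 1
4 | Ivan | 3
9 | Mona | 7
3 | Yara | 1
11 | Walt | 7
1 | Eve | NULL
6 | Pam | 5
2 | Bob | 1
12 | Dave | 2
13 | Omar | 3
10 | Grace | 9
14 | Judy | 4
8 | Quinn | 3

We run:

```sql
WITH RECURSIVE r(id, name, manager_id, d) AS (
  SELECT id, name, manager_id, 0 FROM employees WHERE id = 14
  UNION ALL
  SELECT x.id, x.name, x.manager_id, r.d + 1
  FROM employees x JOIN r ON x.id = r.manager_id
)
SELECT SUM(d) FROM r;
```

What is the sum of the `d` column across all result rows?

Base: id=14 (Judy), manager_id=4, d 0.
Iteration 1: join on id=4 -> Ivan (id 4, manager_id=3, d 1).
Iteration 2: join on id=3 -> Yara (id 3, manager_id=1, d 2).
Iteration 3: join on id=1 -> Eve (id 1, manager_id=NULL, d 3).
Iteration 4: manager_id is NULL; no match; recursion stops.
SUM(d) = 0 + 1 + 2 + 3 = 6.

6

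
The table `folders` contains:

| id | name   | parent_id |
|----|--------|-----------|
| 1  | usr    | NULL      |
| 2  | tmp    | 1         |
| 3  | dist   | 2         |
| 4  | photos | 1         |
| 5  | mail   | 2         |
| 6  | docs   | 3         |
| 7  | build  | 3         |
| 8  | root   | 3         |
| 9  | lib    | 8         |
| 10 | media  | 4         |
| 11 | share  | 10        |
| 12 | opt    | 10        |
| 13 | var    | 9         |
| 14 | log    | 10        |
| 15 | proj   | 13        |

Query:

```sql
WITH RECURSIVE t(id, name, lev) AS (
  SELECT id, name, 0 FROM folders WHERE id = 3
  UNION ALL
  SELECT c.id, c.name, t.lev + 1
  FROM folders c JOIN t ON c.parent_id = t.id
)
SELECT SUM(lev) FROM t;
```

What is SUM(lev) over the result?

Base: id=3 (dist) at lev 0.
Iteration 1: rows with parent_id in {3} -> docs (id 6, lev 1), build (id 7, lev 1), root (id 8, lev 1).
Iteration 2: rows with parent_id in {6,7,8} -> lib (id 9, lev 2).
Iteration 3: rows with parent_id in {9} -> var (id 13, lev 3).
Iteration 4: rows with parent_id in {13} -> proj (id 15, lev 4).
Iteration 5: no rows with parent_id in {15}; recursion stops.
SUM(lev) = 0 + 1 + 1 + 1 + 2 + 3 + 4 = 12.

12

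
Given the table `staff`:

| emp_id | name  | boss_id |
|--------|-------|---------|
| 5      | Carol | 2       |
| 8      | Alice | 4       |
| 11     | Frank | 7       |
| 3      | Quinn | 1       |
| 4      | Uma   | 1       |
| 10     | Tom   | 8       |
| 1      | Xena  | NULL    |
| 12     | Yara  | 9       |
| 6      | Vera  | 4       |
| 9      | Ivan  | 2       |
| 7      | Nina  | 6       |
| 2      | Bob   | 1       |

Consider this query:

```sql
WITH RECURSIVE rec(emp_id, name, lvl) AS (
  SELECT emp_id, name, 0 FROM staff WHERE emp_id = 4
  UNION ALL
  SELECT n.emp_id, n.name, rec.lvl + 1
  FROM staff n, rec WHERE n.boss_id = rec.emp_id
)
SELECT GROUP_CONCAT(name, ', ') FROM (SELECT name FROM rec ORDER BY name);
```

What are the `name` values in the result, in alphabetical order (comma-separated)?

Base: emp_id=4 (Uma) at lvl 0.
Iteration 1: rows with boss_id in {4} -> Vera (id 6, lvl 1), Alice (id 8, lvl 1).
Iteration 2: rows with boss_id in {6,8} -> Nina (id 7, lvl 2), Tom (id 10, lvl 2).
Iteration 3: rows with boss_id in {7,10} -> Frank (id 11, lvl 3).
Iteration 4: no rows with boss_id in {11}; recursion stops.

Alice, Frank, Nina, Tom, Uma, Vera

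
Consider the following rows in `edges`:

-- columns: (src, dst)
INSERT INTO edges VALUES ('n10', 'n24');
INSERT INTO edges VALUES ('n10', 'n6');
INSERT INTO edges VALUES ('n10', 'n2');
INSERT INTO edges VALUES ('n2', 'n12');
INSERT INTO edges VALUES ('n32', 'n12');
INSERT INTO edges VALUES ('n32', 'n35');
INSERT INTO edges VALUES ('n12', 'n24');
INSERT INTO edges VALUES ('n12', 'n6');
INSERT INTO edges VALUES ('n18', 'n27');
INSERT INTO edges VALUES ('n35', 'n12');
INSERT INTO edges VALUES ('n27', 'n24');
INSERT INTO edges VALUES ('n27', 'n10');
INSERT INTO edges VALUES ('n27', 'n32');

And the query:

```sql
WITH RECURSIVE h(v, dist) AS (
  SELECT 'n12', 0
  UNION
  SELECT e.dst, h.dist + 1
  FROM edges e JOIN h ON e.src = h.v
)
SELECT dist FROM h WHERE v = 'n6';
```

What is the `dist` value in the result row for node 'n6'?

1

Base: (n12, dist=0).
Iteration 1: edges from {n12} -> (n24, dist=1), (n6, dist=1).
Iteration 2: no outgoing edges from {n24,n6}; recursion stops.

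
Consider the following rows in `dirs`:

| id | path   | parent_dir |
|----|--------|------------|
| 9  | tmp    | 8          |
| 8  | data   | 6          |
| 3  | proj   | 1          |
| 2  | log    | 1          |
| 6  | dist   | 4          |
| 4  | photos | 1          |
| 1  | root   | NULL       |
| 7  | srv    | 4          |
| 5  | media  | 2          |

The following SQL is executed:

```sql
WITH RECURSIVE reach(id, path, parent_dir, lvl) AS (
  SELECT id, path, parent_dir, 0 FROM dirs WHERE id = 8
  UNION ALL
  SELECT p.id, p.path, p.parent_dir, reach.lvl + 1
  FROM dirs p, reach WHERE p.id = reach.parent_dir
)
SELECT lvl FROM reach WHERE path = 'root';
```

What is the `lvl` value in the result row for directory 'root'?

3

Base: id=8 (data), parent_dir=6, lvl 0.
Iteration 1: join on id=6 -> dist (id 6, parent_dir=4, lvl 1).
Iteration 2: join on id=4 -> photos (id 4, parent_dir=1, lvl 2).
Iteration 3: join on id=1 -> root (id 1, parent_dir=NULL, lvl 3).
Iteration 4: parent_dir is NULL; no match; recursion stops.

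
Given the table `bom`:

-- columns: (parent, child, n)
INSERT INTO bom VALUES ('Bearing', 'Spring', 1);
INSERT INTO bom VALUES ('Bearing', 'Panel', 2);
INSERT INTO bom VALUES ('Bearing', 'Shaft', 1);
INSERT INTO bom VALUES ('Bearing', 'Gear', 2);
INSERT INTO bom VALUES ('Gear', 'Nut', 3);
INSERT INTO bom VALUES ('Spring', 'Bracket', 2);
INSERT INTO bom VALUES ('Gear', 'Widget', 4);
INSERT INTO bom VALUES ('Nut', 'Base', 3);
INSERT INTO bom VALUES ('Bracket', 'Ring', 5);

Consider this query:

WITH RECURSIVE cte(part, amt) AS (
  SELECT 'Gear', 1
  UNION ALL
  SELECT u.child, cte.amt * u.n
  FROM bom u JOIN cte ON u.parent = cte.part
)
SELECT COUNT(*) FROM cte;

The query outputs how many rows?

Base: (Gear, amt=1).
Iteration 1: components of {Gear} -> Nut = 1*3 = 3, Widget = 1*4 = 4.
Iteration 2: components of {Nut,Widget} -> Base = 3*3 = 9.
Iteration 3: no further components; recursion stops.
Total rows emitted: 4.

4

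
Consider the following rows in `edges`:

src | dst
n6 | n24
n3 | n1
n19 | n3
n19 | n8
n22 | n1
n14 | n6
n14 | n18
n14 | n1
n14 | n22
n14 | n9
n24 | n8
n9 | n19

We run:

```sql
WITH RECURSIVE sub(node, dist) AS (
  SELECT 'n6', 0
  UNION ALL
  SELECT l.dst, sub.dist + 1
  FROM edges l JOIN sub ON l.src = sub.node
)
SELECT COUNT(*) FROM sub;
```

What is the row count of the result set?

3

Base: (n6, dist=0).
Iteration 1: edges from {n6} -> (n24, dist=1).
Iteration 2: edges from {n24} -> (n8, dist=2).
Iteration 3: no outgoing edges from {n8}; recursion stops.
Total rows emitted: 3.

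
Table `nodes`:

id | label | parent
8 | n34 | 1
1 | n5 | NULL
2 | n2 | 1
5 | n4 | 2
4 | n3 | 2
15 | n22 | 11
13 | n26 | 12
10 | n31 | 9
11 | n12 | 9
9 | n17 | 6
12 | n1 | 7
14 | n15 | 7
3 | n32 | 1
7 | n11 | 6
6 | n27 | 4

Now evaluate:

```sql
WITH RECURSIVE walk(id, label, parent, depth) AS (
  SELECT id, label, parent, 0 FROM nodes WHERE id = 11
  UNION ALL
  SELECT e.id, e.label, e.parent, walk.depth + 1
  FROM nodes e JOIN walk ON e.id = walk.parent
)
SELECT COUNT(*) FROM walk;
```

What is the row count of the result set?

Base: id=11 (n12), parent=9, depth 0.
Iteration 1: join on id=9 -> n17 (id 9, parent=6, depth 1).
Iteration 2: join on id=6 -> n27 (id 6, parent=4, depth 2).
Iteration 3: join on id=4 -> n3 (id 4, parent=2, depth 3).
Iteration 4: join on id=2 -> n2 (id 2, parent=1, depth 4).
Iteration 5: join on id=1 -> n5 (id 1, parent=NULL, depth 5).
Iteration 6: parent is NULL; no match; recursion stops.
Total rows emitted: 6.

6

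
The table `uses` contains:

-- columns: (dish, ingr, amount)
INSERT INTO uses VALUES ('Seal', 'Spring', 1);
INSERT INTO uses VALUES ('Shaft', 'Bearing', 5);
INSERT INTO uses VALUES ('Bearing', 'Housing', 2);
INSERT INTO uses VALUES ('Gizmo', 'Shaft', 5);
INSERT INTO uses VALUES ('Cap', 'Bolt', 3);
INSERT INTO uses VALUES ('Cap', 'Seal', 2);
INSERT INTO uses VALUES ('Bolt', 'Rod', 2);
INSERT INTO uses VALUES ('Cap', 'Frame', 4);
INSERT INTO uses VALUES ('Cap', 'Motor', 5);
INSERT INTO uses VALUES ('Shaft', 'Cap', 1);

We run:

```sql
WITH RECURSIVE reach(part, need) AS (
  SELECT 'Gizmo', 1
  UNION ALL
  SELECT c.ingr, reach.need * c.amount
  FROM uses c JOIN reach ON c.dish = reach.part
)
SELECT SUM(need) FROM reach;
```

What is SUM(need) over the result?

196

Base: (Gizmo, need=1).
Iteration 1: components of {Gizmo} -> Shaft = 1*5 = 5.
Iteration 2: components of {Shaft} -> Bearing = 5*5 = 25, Cap = 5*1 = 5.
Iteration 3: components of {Bearing,Cap} -> Bolt = 5*3 = 15, Frame = 5*4 = 20, Housing = 25*2 = 50, Motor = 5*5 = 25, Seal = 5*2 = 10.
Iteration 4: components of {Bolt,Frame,Housing,Motor,Seal} -> Rod = 15*2 = 30, Spring = 10*1 = 10.
Iteration 5: no further components; recursion stops.
SUM(need) = 1 + 5 + 5 + 25 + 20 + 10 + 15 + 25 + 50 + 10 + 30 = 196.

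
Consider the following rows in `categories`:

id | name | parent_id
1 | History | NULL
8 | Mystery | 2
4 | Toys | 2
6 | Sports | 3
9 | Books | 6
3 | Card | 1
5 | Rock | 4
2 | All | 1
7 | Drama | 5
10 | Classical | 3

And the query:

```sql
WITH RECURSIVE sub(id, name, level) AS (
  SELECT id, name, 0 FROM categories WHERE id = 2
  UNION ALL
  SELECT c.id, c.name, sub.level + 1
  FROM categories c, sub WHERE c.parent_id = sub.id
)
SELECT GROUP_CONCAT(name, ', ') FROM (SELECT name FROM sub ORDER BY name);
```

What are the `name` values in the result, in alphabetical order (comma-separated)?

All, Drama, Mystery, Rock, Toys

Base: id=2 (All) at level 0.
Iteration 1: rows with parent_id in {2} -> Toys (id 4, level 1), Mystery (id 8, level 1).
Iteration 2: rows with parent_id in {4,8} -> Rock (id 5, level 2).
Iteration 3: rows with parent_id in {5} -> Drama (id 7, level 3).
Iteration 4: no rows with parent_id in {7}; recursion stops.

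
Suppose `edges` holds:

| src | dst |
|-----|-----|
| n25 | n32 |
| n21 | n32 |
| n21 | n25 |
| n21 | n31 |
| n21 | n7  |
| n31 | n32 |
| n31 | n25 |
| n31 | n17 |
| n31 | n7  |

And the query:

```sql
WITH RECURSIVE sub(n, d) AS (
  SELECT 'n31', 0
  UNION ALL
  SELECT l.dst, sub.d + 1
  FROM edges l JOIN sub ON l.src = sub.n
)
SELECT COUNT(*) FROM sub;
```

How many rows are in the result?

6

Base: (n31, d=0).
Iteration 1: edges from {n31} -> (n17, d=1), (n25, d=1), (n32, d=1), (n7, d=1).
Iteration 2: edges from {n17,n25,n32,n7} -> (n32, d=2).
Iteration 3: no outgoing edges from {n32}; recursion stops.
Total rows emitted: 6.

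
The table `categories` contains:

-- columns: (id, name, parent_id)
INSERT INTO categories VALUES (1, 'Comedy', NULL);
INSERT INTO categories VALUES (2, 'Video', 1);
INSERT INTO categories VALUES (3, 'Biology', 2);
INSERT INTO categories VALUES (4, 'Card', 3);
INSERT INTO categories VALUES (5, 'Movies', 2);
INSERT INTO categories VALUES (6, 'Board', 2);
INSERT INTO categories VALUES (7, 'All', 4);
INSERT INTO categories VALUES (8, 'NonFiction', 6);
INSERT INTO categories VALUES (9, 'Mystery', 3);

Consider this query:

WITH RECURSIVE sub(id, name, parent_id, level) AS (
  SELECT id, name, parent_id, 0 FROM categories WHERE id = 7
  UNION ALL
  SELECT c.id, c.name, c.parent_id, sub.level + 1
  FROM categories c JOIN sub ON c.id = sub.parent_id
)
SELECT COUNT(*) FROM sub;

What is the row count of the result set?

5

Base: id=7 (All), parent_id=4, level 0.
Iteration 1: join on id=4 -> Card (id 4, parent_id=3, level 1).
Iteration 2: join on id=3 -> Biology (id 3, parent_id=2, level 2).
Iteration 3: join on id=2 -> Video (id 2, parent_id=1, level 3).
Iteration 4: join on id=1 -> Comedy (id 1, parent_id=NULL, level 4).
Iteration 5: parent_id is NULL; no match; recursion stops.
Total rows emitted: 5.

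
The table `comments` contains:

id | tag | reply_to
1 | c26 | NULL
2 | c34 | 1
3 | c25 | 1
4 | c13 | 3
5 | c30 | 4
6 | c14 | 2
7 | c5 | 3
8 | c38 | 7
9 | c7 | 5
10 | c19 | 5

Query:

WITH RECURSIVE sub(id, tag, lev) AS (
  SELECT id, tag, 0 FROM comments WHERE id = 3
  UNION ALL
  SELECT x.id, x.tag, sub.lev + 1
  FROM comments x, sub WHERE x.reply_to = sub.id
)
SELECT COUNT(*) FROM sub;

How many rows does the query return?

7

Base: id=3 (c25) at lev 0.
Iteration 1: rows with reply_to in {3} -> c13 (id 4, lev 1), c5 (id 7, lev 1).
Iteration 2: rows with reply_to in {4,7} -> c30 (id 5, lev 2), c38 (id 8, lev 2).
Iteration 3: rows with reply_to in {5,8} -> c7 (id 9, lev 3), c19 (id 10, lev 3).
Iteration 4: no rows with reply_to in {9,10}; recursion stops.
Total rows emitted: 7.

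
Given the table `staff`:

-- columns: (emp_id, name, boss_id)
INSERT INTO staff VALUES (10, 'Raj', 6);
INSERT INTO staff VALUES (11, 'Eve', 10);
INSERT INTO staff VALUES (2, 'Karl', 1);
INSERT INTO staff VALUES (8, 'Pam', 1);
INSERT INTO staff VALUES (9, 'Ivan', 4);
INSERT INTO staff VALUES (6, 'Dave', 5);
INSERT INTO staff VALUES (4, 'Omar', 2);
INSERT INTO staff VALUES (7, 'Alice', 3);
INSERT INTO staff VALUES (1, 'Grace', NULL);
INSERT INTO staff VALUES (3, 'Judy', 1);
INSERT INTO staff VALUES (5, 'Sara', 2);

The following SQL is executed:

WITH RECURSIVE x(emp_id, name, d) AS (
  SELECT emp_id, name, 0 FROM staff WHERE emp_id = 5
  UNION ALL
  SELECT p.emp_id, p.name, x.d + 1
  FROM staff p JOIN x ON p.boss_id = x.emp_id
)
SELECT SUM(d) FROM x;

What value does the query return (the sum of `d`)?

6

Base: emp_id=5 (Sara) at d 0.
Iteration 1: rows with boss_id in {5} -> Dave (id 6, d 1).
Iteration 2: rows with boss_id in {6} -> Raj (id 10, d 2).
Iteration 3: rows with boss_id in {10} -> Eve (id 11, d 3).
Iteration 4: no rows with boss_id in {11}; recursion stops.
SUM(d) = 0 + 1 + 2 + 3 = 6.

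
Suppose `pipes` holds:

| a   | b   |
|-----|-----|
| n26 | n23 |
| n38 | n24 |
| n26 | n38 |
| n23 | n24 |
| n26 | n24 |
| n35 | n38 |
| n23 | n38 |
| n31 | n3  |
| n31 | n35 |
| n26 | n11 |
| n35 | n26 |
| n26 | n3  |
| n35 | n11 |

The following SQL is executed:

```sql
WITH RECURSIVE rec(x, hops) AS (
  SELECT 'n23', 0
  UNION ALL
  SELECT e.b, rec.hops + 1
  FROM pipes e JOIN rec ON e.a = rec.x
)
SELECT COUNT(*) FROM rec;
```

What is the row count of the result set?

4

Base: (n23, hops=0).
Iteration 1: edges from {n23} -> (n24, hops=1), (n38, hops=1).
Iteration 2: edges from {n24,n38} -> (n24, hops=2).
Iteration 3: no outgoing edges from {n24}; recursion stops.
Total rows emitted: 4.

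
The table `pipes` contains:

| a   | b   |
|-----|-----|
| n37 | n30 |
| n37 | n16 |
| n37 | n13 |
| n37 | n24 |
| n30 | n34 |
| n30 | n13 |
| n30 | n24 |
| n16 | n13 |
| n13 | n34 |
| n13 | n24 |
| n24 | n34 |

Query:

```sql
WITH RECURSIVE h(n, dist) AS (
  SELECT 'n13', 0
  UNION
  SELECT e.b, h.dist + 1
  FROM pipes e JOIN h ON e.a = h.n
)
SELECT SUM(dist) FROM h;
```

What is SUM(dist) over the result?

4

Base: (n13, dist=0).
Iteration 1: edges from {n13} -> (n24, dist=1), (n34, dist=1).
Iteration 2: edges from {n24,n34} -> (n34, dist=2).
Iteration 3: no outgoing edges from {n34}; recursion stops.
SUM(dist) = 0 + 1 + 1 + 2 = 4.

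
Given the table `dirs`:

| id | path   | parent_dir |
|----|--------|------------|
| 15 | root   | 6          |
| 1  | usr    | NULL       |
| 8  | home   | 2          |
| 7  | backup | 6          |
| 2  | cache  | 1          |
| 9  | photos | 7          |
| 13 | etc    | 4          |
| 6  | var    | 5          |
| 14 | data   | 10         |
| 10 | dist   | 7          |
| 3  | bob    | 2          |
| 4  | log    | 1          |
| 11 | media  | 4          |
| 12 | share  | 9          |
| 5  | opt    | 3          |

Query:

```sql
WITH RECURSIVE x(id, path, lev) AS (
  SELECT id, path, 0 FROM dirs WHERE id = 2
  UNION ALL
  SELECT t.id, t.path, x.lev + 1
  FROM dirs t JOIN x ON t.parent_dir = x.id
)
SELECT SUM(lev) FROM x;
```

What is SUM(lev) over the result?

37

Base: id=2 (cache) at lev 0.
Iteration 1: rows with parent_dir in {2} -> bob (id 3, lev 1), home (id 8, lev 1).
Iteration 2: rows with parent_dir in {3,8} -> opt (id 5, lev 2).
Iteration 3: rows with parent_dir in {5} -> var (id 6, lev 3).
Iteration 4: rows with parent_dir in {6} -> backup (id 7, lev 4), root (id 15, lev 4).
Iteration 5: rows with parent_dir in {7,15} -> photos (id 9, lev 5), dist (id 10, lev 5).
Iteration 6: rows with parent_dir in {9,10} -> share (id 12, lev 6), data (id 14, lev 6).
Iteration 7: no rows with parent_dir in {12,14}; recursion stops.
SUM(lev) = 0 + 1 + 1 + 2 + 3 + 4 + 4 + 5 + 5 + 6 + 6 = 37.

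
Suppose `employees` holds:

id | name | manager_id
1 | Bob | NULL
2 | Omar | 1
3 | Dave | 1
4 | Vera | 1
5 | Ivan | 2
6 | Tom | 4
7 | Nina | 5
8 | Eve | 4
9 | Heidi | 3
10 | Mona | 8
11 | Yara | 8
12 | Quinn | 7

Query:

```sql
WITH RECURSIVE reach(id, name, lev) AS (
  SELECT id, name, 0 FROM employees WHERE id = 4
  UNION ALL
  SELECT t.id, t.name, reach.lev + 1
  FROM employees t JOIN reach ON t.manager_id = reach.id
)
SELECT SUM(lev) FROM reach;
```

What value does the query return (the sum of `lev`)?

6

Base: id=4 (Vera) at lev 0.
Iteration 1: rows with manager_id in {4} -> Tom (id 6, lev 1), Eve (id 8, lev 1).
Iteration 2: rows with manager_id in {6,8} -> Mona (id 10, lev 2), Yara (id 11, lev 2).
Iteration 3: no rows with manager_id in {10,11}; recursion stops.
SUM(lev) = 0 + 1 + 1 + 2 + 2 = 6.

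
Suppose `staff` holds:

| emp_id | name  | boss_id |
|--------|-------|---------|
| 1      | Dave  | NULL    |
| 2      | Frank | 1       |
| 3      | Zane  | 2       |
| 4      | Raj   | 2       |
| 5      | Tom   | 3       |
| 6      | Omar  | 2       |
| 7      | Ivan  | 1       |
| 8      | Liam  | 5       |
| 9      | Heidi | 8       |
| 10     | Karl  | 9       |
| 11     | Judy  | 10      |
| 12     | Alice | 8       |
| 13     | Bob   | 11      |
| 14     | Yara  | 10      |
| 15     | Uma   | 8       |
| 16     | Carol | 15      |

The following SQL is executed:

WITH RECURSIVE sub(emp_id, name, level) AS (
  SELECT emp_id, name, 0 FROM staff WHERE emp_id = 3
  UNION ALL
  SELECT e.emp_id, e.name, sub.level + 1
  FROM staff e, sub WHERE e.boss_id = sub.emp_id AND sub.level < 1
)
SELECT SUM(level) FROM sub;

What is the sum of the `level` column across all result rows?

Base: emp_id=3 (Zane) at level 0.
Iteration 1: rows with boss_id in {3} -> Tom (id 5, level 1).
Iteration 2: level < 1 fails for all current rows; recursion stops.
SUM(level) = 0 + 1 = 1.

1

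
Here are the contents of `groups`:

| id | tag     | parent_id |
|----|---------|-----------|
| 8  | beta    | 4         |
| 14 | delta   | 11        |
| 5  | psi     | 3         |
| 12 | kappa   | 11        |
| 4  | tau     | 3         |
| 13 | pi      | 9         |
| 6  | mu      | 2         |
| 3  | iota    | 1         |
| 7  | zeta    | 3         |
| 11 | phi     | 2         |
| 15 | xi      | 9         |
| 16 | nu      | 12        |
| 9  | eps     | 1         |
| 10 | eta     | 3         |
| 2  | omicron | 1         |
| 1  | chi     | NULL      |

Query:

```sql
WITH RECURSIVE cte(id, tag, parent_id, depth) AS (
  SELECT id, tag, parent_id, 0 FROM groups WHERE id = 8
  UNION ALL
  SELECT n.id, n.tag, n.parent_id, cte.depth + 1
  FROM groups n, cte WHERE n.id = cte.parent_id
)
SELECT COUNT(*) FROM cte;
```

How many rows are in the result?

4

Base: id=8 (beta), parent_id=4, depth 0.
Iteration 1: join on id=4 -> tau (id 4, parent_id=3, depth 1).
Iteration 2: join on id=3 -> iota (id 3, parent_id=1, depth 2).
Iteration 3: join on id=1 -> chi (id 1, parent_id=NULL, depth 3).
Iteration 4: parent_id is NULL; no match; recursion stops.
Total rows emitted: 4.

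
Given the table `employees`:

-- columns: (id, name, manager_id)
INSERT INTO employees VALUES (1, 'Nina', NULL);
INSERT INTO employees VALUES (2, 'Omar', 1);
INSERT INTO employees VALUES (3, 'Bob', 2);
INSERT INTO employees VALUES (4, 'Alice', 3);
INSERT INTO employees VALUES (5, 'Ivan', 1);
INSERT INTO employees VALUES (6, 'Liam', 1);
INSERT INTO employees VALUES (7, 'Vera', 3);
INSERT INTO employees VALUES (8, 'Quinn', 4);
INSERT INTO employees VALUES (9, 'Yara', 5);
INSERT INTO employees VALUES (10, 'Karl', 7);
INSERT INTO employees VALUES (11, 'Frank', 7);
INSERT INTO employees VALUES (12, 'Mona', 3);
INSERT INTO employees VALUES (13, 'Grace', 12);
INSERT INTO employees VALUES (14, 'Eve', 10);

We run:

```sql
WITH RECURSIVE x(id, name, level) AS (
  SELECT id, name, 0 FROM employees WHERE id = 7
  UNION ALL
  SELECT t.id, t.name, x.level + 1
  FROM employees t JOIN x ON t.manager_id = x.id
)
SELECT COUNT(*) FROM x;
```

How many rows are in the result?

Base: id=7 (Vera) at level 0.
Iteration 1: rows with manager_id in {7} -> Karl (id 10, level 1), Frank (id 11, level 1).
Iteration 2: rows with manager_id in {10,11} -> Eve (id 14, level 2).
Iteration 3: no rows with manager_id in {14}; recursion stops.
Total rows emitted: 4.

4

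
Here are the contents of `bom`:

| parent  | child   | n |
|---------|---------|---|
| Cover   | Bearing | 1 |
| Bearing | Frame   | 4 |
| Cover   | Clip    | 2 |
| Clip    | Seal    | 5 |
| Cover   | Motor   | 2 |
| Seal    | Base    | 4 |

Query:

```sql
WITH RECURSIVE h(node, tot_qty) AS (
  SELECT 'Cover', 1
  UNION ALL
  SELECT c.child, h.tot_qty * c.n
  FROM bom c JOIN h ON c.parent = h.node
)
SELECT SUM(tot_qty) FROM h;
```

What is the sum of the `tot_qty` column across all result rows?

60

Base: (Cover, tot_qty=1).
Iteration 1: components of {Cover} -> Bearing = 1*1 = 1, Clip = 1*2 = 2, Motor = 1*2 = 2.
Iteration 2: components of {Bearing,Clip,Motor} -> Frame = 1*4 = 4, Seal = 2*5 = 10.
Iteration 3: components of {Frame,Seal} -> Base = 10*4 = 40.
Iteration 4: no further components; recursion stops.
SUM(tot_qty) = 1 + 2 + 1 + 2 + 10 + 4 + 40 = 60.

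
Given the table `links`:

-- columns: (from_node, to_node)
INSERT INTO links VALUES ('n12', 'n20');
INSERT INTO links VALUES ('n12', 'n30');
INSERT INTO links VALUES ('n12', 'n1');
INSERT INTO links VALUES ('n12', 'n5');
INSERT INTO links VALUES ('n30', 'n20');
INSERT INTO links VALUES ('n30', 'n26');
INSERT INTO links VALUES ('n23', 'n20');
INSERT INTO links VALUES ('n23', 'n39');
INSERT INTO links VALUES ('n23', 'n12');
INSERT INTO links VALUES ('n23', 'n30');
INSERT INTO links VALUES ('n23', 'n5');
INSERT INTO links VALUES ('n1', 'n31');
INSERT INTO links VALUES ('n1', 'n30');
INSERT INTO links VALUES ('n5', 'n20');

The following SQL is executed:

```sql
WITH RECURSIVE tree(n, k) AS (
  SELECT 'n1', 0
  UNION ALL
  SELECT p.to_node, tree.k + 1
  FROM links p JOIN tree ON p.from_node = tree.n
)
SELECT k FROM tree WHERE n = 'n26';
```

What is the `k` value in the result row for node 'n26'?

Base: (n1, k=0).
Iteration 1: edges from {n1} -> (n30, k=1), (n31, k=1).
Iteration 2: edges from {n30,n31} -> (n20, k=2), (n26, k=2).
Iteration 3: no outgoing edges from {n20,n26}; recursion stops.

2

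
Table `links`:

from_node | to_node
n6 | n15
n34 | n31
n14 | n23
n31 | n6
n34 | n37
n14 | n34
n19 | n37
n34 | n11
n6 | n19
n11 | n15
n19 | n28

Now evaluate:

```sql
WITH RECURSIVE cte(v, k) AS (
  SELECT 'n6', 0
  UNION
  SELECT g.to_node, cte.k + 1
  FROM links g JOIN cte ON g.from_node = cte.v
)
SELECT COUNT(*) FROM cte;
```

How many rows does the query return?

Base: (n6, k=0).
Iteration 1: edges from {n6} -> (n15, k=1), (n19, k=1).
Iteration 2: edges from {n15,n19} -> (n28, k=2), (n37, k=2).
Iteration 3: no outgoing edges from {n28,n37}; recursion stops.
Total rows emitted: 5.

5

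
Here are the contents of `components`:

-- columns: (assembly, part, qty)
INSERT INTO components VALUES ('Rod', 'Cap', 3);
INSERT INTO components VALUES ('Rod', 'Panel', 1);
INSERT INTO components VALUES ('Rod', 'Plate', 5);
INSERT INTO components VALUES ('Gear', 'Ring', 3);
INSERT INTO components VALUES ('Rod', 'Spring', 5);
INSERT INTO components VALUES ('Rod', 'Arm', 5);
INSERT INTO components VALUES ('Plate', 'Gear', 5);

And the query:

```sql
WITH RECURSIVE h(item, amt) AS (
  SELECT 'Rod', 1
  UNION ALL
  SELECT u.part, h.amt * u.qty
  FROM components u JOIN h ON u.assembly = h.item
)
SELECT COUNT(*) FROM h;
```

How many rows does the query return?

Base: (Rod, amt=1).
Iteration 1: components of {Rod} -> Arm = 1*5 = 5, Cap = 1*3 = 3, Panel = 1*1 = 1, Plate = 1*5 = 5, Spring = 1*5 = 5.
Iteration 2: components of {Arm,Cap,Panel,Plate,Spring} -> Gear = 5*5 = 25.
Iteration 3: components of {Gear} -> Ring = 25*3 = 75.
Iteration 4: no further components; recursion stops.
Total rows emitted: 8.

8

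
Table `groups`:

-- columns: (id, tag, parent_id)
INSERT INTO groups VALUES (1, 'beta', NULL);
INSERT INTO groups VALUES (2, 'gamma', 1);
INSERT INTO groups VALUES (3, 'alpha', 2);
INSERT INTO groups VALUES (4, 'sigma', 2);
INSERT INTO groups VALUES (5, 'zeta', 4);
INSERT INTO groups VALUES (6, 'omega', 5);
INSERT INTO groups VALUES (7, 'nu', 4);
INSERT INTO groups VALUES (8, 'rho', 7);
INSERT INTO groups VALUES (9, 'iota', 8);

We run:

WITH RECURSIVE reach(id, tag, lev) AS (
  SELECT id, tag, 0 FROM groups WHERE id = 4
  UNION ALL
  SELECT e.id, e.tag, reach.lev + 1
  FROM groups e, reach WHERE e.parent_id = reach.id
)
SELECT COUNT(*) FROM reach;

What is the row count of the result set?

6

Base: id=4 (sigma) at lev 0.
Iteration 1: rows with parent_id in {4} -> zeta (id 5, lev 1), nu (id 7, lev 1).
Iteration 2: rows with parent_id in {5,7} -> omega (id 6, lev 2), rho (id 8, lev 2).
Iteration 3: rows with parent_id in {6,8} -> iota (id 9, lev 3).
Iteration 4: no rows with parent_id in {9}; recursion stops.
Total rows emitted: 6.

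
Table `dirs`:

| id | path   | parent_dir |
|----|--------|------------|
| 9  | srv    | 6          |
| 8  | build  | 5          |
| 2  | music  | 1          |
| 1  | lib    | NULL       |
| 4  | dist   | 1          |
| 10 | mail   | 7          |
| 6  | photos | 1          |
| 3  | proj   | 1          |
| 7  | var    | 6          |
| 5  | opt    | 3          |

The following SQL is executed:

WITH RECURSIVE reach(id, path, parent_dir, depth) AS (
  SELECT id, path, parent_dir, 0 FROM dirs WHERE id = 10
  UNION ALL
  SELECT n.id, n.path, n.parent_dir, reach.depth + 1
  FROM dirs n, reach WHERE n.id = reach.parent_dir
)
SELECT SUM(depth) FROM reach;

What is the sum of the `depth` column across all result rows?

Base: id=10 (mail), parent_dir=7, depth 0.
Iteration 1: join on id=7 -> var (id 7, parent_dir=6, depth 1).
Iteration 2: join on id=6 -> photos (id 6, parent_dir=1, depth 2).
Iteration 3: join on id=1 -> lib (id 1, parent_dir=NULL, depth 3).
Iteration 4: parent_dir is NULL; no match; recursion stops.
SUM(depth) = 0 + 1 + 2 + 3 = 6.

6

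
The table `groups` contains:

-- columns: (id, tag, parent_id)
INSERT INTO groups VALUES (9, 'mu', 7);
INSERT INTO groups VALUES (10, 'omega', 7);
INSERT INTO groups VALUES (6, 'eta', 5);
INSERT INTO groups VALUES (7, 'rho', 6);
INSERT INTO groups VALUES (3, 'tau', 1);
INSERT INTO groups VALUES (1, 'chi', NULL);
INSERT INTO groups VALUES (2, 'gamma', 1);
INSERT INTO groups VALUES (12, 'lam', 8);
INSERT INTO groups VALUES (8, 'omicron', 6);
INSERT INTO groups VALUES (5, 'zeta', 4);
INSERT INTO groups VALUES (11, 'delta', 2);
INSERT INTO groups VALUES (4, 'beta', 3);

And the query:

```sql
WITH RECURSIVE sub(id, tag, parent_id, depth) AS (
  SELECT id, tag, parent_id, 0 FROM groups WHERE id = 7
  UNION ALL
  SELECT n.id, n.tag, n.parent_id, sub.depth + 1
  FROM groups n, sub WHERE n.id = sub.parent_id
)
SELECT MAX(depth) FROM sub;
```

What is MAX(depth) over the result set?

5

Base: id=7 (rho), parent_id=6, depth 0.
Iteration 1: join on id=6 -> eta (id 6, parent_id=5, depth 1).
Iteration 2: join on id=5 -> zeta (id 5, parent_id=4, depth 2).
Iteration 3: join on id=4 -> beta (id 4, parent_id=3, depth 3).
Iteration 4: join on id=3 -> tau (id 3, parent_id=1, depth 4).
Iteration 5: join on id=1 -> chi (id 1, parent_id=NULL, depth 5).
Iteration 6: parent_id is NULL; no match; recursion stops.
depth values: 0, 1, 2, 3, 4, 5; the maximum is 5.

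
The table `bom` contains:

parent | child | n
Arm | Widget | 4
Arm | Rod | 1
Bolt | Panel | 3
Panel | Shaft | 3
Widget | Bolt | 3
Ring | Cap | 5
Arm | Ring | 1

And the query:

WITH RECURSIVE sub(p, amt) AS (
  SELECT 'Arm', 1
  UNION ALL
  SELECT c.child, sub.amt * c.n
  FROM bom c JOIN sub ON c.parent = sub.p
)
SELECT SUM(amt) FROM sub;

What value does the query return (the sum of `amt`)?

168

Base: (Arm, amt=1).
Iteration 1: components of {Arm} -> Ring = 1*1 = 1, Rod = 1*1 = 1, Widget = 1*4 = 4.
Iteration 2: components of {Ring,Rod,Widget} -> Bolt = 4*3 = 12, Cap = 1*5 = 5.
Iteration 3: components of {Bolt,Cap} -> Panel = 12*3 = 36.
Iteration 4: components of {Panel} -> Shaft = 36*3 = 108.
Iteration 5: no further components; recursion stops.
SUM(amt) = 1 + 4 + 1 + 1 + 12 + 5 + 36 + 108 = 168.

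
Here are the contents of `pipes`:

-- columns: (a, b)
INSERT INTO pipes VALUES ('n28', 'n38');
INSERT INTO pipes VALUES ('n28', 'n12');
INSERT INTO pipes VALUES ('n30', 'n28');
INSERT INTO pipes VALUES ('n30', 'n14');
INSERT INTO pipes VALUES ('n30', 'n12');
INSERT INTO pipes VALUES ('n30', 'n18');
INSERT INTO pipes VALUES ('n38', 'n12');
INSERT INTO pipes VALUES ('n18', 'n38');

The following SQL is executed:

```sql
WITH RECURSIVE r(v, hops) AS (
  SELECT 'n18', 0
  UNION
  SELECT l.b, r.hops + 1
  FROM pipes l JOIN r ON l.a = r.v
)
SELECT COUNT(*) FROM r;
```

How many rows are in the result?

Base: (n18, hops=0).
Iteration 1: edges from {n18} -> (n38, hops=1).
Iteration 2: edges from {n38} -> (n12, hops=2).
Iteration 3: no outgoing edges from {n12}; recursion stops.
Total rows emitted: 3.

3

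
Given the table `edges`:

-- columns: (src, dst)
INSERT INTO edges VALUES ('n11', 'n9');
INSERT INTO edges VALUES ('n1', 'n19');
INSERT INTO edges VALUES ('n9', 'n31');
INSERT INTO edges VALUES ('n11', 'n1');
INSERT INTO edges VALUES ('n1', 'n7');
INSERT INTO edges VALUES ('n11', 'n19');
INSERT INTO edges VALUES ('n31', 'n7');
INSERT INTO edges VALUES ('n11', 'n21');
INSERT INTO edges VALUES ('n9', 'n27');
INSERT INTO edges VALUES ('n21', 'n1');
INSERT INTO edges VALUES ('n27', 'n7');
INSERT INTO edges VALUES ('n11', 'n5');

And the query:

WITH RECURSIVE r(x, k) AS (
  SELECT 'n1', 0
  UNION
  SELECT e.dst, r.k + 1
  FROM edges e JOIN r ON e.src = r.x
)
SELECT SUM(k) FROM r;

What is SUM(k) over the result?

Base: (n1, k=0).
Iteration 1: edges from {n1} -> (n19, k=1), (n7, k=1).
Iteration 2: no outgoing edges from {n19,n7}; recursion stops.
SUM(k) = 0 + 1 + 1 = 2.

2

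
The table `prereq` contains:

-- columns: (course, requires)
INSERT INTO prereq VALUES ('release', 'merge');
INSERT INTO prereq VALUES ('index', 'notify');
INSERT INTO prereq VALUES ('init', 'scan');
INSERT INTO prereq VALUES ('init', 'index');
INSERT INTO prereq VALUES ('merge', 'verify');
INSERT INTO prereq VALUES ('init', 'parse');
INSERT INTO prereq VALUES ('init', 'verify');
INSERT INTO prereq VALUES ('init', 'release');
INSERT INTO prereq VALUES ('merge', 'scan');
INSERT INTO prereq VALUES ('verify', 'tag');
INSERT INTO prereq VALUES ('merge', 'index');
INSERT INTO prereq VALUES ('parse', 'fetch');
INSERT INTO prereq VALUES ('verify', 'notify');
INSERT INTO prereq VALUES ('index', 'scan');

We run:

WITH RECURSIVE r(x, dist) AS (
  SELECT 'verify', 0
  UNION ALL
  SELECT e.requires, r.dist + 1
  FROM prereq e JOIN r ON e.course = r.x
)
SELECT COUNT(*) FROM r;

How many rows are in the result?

3

Base: (verify, dist=0).
Iteration 1: edges from {verify} -> (notify, dist=1), (tag, dist=1).
Iteration 2: no outgoing edges from {notify,tag}; recursion stops.
Total rows emitted: 3.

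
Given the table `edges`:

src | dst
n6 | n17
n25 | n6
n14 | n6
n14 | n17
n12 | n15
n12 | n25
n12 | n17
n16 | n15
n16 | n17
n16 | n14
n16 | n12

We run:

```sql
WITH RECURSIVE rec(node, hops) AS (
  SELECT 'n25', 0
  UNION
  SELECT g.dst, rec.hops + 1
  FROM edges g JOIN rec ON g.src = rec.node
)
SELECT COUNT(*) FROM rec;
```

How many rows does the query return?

Base: (n25, hops=0).
Iteration 1: edges from {n25} -> (n6, hops=1).
Iteration 2: edges from {n6} -> (n17, hops=2).
Iteration 3: no outgoing edges from {n17}; recursion stops.
Total rows emitted: 3.

3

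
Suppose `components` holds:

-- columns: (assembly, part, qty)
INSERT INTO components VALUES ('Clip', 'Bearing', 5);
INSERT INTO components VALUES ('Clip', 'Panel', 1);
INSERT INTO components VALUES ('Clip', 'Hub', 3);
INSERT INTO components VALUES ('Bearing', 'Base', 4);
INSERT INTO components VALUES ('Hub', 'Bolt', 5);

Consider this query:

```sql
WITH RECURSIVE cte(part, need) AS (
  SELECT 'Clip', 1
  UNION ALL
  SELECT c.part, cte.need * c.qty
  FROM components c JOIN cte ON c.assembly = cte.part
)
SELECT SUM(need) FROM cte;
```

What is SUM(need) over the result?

45

Base: (Clip, need=1).
Iteration 1: components of {Clip} -> Bearing = 1*5 = 5, Hub = 1*3 = 3, Panel = 1*1 = 1.
Iteration 2: components of {Bearing,Hub,Panel} -> Base = 5*4 = 20, Bolt = 3*5 = 15.
Iteration 3: no further components; recursion stops.
SUM(need) = 1 + 5 + 3 + 1 + 20 + 15 = 45.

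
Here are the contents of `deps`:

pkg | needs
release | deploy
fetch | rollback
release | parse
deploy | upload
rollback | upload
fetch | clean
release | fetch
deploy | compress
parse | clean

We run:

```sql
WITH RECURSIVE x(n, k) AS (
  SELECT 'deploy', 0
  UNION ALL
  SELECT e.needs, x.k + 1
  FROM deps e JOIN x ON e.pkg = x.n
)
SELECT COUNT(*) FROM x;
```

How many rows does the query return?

Base: (deploy, k=0).
Iteration 1: edges from {deploy} -> (compress, k=1), (upload, k=1).
Iteration 2: no outgoing edges from {compress,upload}; recursion stops.
Total rows emitted: 3.

3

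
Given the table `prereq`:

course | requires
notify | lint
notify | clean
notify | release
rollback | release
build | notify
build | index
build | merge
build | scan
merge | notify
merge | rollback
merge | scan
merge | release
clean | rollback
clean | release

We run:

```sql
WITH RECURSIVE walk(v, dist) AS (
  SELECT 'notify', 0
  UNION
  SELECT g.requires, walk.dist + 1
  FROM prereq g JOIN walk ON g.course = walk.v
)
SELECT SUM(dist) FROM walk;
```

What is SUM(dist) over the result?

Base: (notify, dist=0).
Iteration 1: edges from {notify} -> (clean, dist=1), (lint, dist=1), (release, dist=1).
Iteration 2: edges from {clean,lint,release} -> (release, dist=2), (rollback, dist=2).
Iteration 3: edges from {release,rollback} -> (release, dist=3).
Iteration 4: no outgoing edges from {release}; recursion stops.
SUM(dist) = 0 + 1 + 1 + 1 + 2 + 2 + 3 = 10.

10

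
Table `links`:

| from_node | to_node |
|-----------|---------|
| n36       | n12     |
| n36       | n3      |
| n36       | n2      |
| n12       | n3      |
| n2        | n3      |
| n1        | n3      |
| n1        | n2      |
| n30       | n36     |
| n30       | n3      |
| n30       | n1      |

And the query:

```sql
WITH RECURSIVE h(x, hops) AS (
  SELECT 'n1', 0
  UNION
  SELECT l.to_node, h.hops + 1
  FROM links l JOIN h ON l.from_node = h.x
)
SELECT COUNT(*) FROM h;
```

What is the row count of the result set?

Base: (n1, hops=0).
Iteration 1: edges from {n1} -> (n2, hops=1), (n3, hops=1).
Iteration 2: edges from {n2,n3} -> (n3, hops=2).
Iteration 3: no outgoing edges from {n3}; recursion stops.
Total rows emitted: 4.

4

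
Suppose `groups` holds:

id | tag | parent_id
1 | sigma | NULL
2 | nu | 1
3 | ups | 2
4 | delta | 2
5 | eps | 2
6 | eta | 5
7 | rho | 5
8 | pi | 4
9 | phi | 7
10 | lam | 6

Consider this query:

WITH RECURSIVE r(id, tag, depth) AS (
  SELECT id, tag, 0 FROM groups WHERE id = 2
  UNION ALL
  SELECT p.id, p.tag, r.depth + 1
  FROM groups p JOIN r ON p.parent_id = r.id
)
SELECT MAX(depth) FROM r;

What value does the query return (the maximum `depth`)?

3

Base: id=2 (nu) at depth 0.
Iteration 1: rows with parent_id in {2} -> ups (id 3, depth 1), delta (id 4, depth 1), eps (id 5, depth 1).
Iteration 2: rows with parent_id in {3,4,5} -> eta (id 6, depth 2), rho (id 7, depth 2), pi (id 8, depth 2).
Iteration 3: rows with parent_id in {6,7,8} -> phi (id 9, depth 3), lam (id 10, depth 3).
Iteration 4: no rows with parent_id in {9,10}; recursion stops.
depth values: 0, 1, 1, 1, 2, 2, 2, 3, 3; the maximum is 3.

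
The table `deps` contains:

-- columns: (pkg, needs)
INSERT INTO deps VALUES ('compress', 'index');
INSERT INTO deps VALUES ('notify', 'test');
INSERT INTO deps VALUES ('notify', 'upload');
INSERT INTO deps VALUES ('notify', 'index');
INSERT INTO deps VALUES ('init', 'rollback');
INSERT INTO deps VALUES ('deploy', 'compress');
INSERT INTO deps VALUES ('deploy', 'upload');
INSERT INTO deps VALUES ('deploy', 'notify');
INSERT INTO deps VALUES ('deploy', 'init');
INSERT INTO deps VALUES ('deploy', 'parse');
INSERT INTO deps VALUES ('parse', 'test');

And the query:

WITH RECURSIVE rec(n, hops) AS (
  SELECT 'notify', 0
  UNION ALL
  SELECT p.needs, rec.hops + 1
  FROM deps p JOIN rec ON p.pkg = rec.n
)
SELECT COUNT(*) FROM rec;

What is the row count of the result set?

4

Base: (notify, hops=0).
Iteration 1: edges from {notify} -> (index, hops=1), (test, hops=1), (upload, hops=1).
Iteration 2: no outgoing edges from {index,test,upload}; recursion stops.
Total rows emitted: 4.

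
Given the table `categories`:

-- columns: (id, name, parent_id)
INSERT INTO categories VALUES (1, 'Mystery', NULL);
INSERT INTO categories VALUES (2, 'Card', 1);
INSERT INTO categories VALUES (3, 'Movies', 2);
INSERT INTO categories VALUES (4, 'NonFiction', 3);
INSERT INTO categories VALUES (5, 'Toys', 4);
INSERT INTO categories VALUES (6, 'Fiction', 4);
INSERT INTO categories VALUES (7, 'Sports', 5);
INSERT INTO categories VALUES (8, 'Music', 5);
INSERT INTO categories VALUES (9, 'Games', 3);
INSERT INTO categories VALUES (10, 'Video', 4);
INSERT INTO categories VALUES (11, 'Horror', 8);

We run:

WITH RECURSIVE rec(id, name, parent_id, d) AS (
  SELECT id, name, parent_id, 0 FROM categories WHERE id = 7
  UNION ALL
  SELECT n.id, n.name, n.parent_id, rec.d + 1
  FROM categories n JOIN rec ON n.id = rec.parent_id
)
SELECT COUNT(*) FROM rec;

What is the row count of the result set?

6

Base: id=7 (Sports), parent_id=5, d 0.
Iteration 1: join on id=5 -> Toys (id 5, parent_id=4, d 1).
Iteration 2: join on id=4 -> NonFiction (id 4, parent_id=3, d 2).
Iteration 3: join on id=3 -> Movies (id 3, parent_id=2, d 3).
Iteration 4: join on id=2 -> Card (id 2, parent_id=1, d 4).
Iteration 5: join on id=1 -> Mystery (id 1, parent_id=NULL, d 5).
Iteration 6: parent_id is NULL; no match; recursion stops.
Total rows emitted: 6.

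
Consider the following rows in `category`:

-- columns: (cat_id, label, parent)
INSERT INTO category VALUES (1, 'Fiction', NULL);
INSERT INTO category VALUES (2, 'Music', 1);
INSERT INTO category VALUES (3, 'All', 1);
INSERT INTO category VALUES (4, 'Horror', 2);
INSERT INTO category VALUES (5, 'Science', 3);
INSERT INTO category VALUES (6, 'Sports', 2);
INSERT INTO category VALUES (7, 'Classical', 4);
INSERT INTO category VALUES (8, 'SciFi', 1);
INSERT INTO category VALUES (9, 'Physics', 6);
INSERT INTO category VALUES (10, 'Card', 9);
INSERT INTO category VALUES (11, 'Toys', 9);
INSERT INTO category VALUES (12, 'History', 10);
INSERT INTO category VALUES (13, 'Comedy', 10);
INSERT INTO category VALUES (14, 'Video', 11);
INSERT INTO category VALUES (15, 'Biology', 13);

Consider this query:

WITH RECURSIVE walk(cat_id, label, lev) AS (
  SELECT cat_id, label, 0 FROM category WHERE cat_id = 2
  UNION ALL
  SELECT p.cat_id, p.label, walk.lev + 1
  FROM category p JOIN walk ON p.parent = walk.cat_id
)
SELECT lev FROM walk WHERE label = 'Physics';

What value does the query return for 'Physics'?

2

Base: cat_id=2 (Music) at lev 0.
Iteration 1: rows with parent in {2} -> Horror (id 4, lev 1), Sports (id 6, lev 1).
Iteration 2: rows with parent in {4,6} -> Classical (id 7, lev 2), Physics (id 9, lev 2).
Iteration 3: rows with parent in {7,9} -> Card (id 10, lev 3), Toys (id 11, lev 3).
Iteration 4: rows with parent in {10,11} -> History (id 12, lev 4), Comedy (id 13, lev 4), Video (id 14, lev 4).
Iteration 5: rows with parent in {12,13,14} -> Biology (id 15, lev 5).
Iteration 6: no rows with parent in {15}; recursion stops.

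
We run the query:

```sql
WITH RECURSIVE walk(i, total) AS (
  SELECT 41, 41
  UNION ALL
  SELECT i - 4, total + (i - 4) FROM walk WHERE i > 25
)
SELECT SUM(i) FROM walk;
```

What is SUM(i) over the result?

165

Base: i=41, total=41.
Iteration 1: 41 > 25 holds -> i = 41 - 4 = 37, total = 41 + 37 = 78.
Iteration 2: 37 > 25 holds -> i = 37 - 4 = 33, total = 78 + 33 = 111.
Iteration 3: 33 > 25 holds -> i = 33 - 4 = 29, total = 111 + 29 = 140.
Iteration 4: 29 > 25 holds -> i = 29 - 4 = 25, total = 140 + 25 = 165.
Iteration 5: 25 > 25 fails; recursion stops.
SUM(i) = 41 + 37 + 33 + 29 + 25 = 165.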